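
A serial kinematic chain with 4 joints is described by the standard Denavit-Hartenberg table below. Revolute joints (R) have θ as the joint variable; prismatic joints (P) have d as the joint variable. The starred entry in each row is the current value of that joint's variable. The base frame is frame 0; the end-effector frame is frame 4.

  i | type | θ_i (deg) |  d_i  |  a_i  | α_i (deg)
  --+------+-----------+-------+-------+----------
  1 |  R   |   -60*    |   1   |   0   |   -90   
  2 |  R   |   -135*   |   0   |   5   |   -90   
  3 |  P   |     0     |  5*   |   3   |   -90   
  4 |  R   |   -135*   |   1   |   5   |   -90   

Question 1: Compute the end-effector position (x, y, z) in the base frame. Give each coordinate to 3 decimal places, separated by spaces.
0.573 -2.993 10.192

after link 1: o_1 = (0.0000, 0.0000, 1.0000)
after link 2: o_2 = (-1.7678, 3.0619, 4.5355)
after link 3: o_3 = (-1.0607, 1.8371, 10.1924)
after link 4: o_4 = (0.5733, -2.9930, 10.1924)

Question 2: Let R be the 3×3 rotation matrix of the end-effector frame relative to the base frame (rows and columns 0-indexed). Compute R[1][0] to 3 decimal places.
-0.866

End-effector x-axis (col 0 of R) = (0.5000,-0.8660,0.0000)
R[1][0] = -0.8660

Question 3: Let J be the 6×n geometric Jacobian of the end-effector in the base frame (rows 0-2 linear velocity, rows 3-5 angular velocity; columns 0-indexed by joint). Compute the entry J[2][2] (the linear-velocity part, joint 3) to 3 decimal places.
prismatic axis z_2 = (0.3536,-0.6124,0.7071)
J_v[:, 2] = z_2; J_ω[:, 2] = (0,0,0)
entry J[2][2] = 0.7071

0.707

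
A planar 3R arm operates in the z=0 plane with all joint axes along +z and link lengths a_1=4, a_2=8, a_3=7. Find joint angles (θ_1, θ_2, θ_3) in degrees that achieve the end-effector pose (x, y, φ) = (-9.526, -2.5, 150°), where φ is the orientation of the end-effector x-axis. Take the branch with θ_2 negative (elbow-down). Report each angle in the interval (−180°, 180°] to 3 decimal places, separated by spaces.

-29.996 -120.002 -60.002

wrist centre = target − a_3·(cos φ, sin φ) = (-3.4638, -6.0000)
cos θ_2 = (47.9981−4²−8²)/(2·4·8) = -0.5000; θ_2 = -120.0020° (elbow-down)
β = atan2(-6.0000,-3.4638) = -119.9980°; ψ = atan2(-6.9281,-0.0002) = -90.0020°
θ_1 = β − ψ = -29.9960°
θ_3 = φ − θ_1 − θ_2 = -60.0020° (wrapped to (-180°,180°])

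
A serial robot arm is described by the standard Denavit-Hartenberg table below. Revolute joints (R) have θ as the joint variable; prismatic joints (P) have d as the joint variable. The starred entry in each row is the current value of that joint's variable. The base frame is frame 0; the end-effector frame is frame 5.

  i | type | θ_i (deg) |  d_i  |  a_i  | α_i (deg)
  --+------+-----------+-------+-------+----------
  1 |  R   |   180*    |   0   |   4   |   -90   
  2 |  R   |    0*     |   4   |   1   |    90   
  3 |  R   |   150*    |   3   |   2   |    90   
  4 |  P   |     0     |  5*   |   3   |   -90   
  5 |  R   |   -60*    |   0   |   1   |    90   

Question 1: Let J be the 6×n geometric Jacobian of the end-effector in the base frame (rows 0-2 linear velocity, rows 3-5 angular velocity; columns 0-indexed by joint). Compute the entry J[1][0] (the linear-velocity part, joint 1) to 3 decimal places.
axis z_0 = ẑ; lever o_n−o_0 = (-3.1699,-11.8301,3.0000)
cross product → J_v[:, 0] = (11.8301,-3.1699,0.0000)
J_ω[:, 0] = z_0
entry J[1][0] = -3.1699

-3.170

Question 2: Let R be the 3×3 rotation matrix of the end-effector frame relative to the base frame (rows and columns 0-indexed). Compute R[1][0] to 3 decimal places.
End-effector x-axis (col 0 of R) = (0.0000,-1.0000,0.0000)
R[1][0] = -1.0000

-1.000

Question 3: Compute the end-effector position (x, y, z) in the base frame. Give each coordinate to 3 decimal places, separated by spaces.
after link 1: o_1 = (-4.0000, 0.0000, 0.0000)
after link 2: o_2 = (-5.0000, -4.0000, 0.0000)
after link 3: o_3 = (-3.2679, -5.0000, 3.0000)
after link 4: o_4 = (-3.1699, -10.8301, 3.0000)
after link 5: o_5 = (-3.1699, -11.8301, 3.0000)

-3.170 -11.830 3.000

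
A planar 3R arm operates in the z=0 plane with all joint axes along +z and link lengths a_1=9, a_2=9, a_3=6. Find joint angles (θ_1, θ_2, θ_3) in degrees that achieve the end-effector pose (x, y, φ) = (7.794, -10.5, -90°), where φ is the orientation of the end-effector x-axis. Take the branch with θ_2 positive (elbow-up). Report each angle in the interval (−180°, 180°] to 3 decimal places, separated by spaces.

wrist centre = target − a_3·(cos φ, sin φ) = (7.7940, -4.5000)
cos θ_2 = (80.9964−9²−9²)/(2·9·9) = -0.5000; θ_2 = 120.0015° (elbow-up)
β = atan2(-4.5000,7.7940) = -30.0007°; ψ = atan2(7.7941,4.4998) = 60.0007°
θ_1 = β − ψ = -90.0015°
θ_3 = φ − θ_1 − θ_2 = -120.0000° (wrapped to (-180°,180°])

-90.001 120.001 -120.000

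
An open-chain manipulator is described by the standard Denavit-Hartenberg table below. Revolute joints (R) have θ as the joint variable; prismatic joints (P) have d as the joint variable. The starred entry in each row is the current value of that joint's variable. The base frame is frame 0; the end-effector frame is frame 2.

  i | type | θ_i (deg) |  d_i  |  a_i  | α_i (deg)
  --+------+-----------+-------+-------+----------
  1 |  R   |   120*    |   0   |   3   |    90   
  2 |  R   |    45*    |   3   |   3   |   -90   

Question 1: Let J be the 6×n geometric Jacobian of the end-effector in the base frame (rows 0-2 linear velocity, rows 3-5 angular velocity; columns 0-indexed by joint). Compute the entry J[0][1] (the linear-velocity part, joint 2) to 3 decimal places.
1.061

axis z_1 = (0.8660,0.5000,0.0000); lever o_n−o_1 = (1.5374,3.3371,2.1213)
cross product → J_v[:, 1] = (1.0607,-1.8371,2.1213)
J_ω[:, 1] = z_1
entry J[0][1] = 1.0607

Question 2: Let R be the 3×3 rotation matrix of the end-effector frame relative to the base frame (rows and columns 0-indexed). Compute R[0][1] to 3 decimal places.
End-effector y-axis (col 1 of R) = (-0.8660,-0.5000,-0.0000)
R[0][1] = -0.8660

-0.866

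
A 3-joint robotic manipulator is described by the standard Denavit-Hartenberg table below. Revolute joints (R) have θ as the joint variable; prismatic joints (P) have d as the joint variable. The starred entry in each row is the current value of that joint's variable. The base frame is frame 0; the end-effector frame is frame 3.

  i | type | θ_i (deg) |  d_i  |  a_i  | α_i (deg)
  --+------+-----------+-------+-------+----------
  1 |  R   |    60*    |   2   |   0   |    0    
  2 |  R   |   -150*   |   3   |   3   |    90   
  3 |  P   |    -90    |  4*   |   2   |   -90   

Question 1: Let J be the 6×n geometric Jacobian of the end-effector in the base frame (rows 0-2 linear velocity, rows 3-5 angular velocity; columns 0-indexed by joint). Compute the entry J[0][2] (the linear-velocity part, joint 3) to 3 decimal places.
-1.000

prismatic axis z_2 = (-1.0000,0.0000,0.0000)
J_v[:, 2] = z_2; J_ω[:, 2] = (0,0,0)
entry J[0][2] = -1.0000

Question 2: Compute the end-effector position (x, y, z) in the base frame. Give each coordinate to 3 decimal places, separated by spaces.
-4.000 -3.000 3.000

after link 1: o_1 = (0.0000, 0.0000, 2.0000)
after link 2: o_2 = (-0.0000, -3.0000, 5.0000)
after link 3: o_3 = (-4.0000, -3.0000, 3.0000)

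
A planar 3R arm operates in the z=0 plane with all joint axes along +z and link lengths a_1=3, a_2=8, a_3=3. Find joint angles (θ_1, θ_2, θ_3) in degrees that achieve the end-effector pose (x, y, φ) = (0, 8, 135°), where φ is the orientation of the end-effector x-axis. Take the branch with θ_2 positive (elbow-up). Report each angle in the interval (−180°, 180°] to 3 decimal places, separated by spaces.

wrist centre = target − a_3·(cos φ, sin φ) = (2.1213, 5.8787)
cos θ_2 = (39.0589−3²−8²)/(2·3·8) = -0.7071; θ_2 = 135.0000° (elbow-up)
β = atan2(5.8787,2.1213) = 70.1580°; ψ = atan2(5.6569,-2.6569) = 115.1580°
θ_1 = β − ψ = -45.0000°
θ_3 = φ − θ_1 − θ_2 = 45.0000° (wrapped to (-180°,180°])

-45.000 135.000 45.000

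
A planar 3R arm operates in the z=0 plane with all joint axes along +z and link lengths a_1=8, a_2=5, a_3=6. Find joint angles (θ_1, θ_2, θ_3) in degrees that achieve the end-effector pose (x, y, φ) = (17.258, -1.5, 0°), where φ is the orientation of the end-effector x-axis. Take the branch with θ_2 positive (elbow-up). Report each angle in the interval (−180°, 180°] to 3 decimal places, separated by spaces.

wrist centre = target − a_3·(cos φ, sin φ) = (11.2580, -1.5000)
cos θ_2 = (128.9926−8²−5²)/(2·8·5) = 0.4999; θ_2 = 60.0061° (elbow-up)
β = atan2(-1.5000,11.2580) = -7.5893°; ψ = atan2(4.3304,10.4995) = 22.4131°
θ_1 = β − ψ = -30.0024°
θ_3 = φ − θ_1 − θ_2 = -30.0038° (wrapped to (-180°,180°])

-30.002 60.006 -30.004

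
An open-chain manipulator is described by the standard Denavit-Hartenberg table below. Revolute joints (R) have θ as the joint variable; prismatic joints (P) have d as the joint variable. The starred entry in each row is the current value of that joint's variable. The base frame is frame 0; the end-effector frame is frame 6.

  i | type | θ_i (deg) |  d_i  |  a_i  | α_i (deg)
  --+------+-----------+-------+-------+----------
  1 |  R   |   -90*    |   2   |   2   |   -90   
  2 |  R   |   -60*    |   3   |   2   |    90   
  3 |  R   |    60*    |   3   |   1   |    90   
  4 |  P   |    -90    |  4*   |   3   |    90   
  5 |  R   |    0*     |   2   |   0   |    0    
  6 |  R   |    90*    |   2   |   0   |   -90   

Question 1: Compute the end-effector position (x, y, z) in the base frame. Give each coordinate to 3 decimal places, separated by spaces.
-1.598 -3.982 5.433

after link 1: o_1 = (0.0000, -2.0000, 2.0000)
after link 2: o_2 = (3.0000, -3.0000, 3.7321)
after link 3: o_3 = (3.8660, -0.6519, 5.6651)
after link 4: o_4 = (1.8660, -4.9821, 7.1651)
after link 5: o_5 = (0.1340, -4.4821, 6.2990)
after link 6: o_6 = (-1.5981, -3.9821, 5.4330)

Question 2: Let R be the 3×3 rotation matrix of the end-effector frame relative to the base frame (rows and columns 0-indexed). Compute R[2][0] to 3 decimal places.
End-effector x-axis (col 0 of R) = (-0.5000,-0.4330,0.7500)
R[2][0] = 0.7500

0.750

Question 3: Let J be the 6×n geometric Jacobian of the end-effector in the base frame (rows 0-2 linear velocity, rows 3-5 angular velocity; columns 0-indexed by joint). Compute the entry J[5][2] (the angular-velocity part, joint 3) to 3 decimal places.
0.500

axis z_2 = (-0.0000,0.8660,0.5000); lever o_n−o_2 = (-4.5981,-0.9821,1.7010)
cross product → J_v[:, 2] = (1.9641,-2.2990,3.9821)
J_ω[:, 2] = z_2
entry J[5][2] = 0.5000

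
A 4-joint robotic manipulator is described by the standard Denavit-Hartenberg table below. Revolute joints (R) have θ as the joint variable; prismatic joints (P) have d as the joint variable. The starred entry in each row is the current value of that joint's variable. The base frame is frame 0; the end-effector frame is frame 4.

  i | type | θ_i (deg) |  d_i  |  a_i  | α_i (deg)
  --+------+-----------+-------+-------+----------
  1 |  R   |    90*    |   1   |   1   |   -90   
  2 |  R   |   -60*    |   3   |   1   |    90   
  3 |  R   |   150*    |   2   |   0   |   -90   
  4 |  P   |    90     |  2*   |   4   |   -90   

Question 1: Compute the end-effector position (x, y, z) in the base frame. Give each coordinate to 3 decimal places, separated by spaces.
after link 1: o_1 = (0.0000, 1.0000, 1.0000)
after link 2: o_2 = (-3.0000, 1.5000, 1.8660)
after link 3: o_3 = (-3.0000, -0.2321, 2.8660)
after link 4: o_4 = (-1.2679, 2.7321, 0.0000)

-1.268 2.732 0.000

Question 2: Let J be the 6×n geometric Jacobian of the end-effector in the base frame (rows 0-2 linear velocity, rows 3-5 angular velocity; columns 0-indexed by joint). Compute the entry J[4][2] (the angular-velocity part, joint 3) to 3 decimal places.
axis z_2 = (-0.0000,-0.8660,0.5000); lever o_n−o_2 = (1.7321,1.2321,-1.8660)
cross product → J_v[:, 2] = (1.0000,0.8660,1.5000)
J_ω[:, 2] = z_2
entry J[4][2] = -0.8660

-0.866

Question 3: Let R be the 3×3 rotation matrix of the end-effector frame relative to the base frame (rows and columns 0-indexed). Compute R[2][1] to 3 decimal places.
End-effector y-axis (col 1 of R) = (-0.8660,0.2500,0.4330)
R[2][1] = 0.4330

0.433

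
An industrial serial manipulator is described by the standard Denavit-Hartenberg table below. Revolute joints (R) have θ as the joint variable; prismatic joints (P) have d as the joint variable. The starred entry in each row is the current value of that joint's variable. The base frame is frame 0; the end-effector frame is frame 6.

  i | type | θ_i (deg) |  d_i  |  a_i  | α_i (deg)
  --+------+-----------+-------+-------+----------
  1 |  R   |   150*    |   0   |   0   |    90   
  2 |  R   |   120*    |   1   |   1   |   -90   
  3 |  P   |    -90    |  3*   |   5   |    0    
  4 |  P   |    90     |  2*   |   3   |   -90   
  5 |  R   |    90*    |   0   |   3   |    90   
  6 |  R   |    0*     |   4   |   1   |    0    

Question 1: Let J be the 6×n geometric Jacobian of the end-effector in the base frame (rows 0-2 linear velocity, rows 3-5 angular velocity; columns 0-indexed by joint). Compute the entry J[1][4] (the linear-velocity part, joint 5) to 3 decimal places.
2.732

axis z_4 = (-0.5000,-0.8660,-0.0000); lever o_n−o_4 = (-1.2679,0.7321,5.4641)
cross product → J_v[:, 4] = (-4.7321,2.7321,-1.4641)
J_ω[:, 4] = z_4
entry J[1][4] = 2.7321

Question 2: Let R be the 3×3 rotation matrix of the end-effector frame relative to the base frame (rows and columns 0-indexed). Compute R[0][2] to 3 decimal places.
0.433

End-effector z-axis (col 2 of R) = (0.4330,-0.2500,0.8660)
R[0][2] = 0.4330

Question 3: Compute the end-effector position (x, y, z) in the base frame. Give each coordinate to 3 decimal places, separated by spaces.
7.214 2.763 6.428

after link 1: o_1 = (0.0000, 0.0000, 0.0000)
after link 2: o_2 = (0.9330, 0.6160, 0.8660)
after link 3: o_3 = (5.6830, 3.6471, -0.6340)
after link 4: o_4 = (8.4821, 2.0311, 0.9641)
after link 5: o_5 = (6.2321, 3.3301, 2.4641)
after link 6: o_6 = (7.2141, 2.7631, 6.4282)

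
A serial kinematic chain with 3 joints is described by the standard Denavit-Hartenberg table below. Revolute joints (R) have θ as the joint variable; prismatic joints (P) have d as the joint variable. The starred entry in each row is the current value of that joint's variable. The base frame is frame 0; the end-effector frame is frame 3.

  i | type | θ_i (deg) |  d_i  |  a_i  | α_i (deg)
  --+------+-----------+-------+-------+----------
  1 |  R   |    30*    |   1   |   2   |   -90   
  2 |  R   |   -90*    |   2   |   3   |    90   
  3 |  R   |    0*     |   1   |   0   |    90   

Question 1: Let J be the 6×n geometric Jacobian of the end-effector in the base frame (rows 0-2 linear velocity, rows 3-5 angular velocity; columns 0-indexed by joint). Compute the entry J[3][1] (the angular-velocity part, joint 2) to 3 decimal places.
-0.500

axis z_1 = (-0.5000,0.8660,0.0000); lever o_n−o_1 = (-1.8660,1.2321,3.0000)
cross product → J_v[:, 1] = (2.5981,1.5000,1.0000)
J_ω[:, 1] = z_1
entry J[3][1] = -0.5000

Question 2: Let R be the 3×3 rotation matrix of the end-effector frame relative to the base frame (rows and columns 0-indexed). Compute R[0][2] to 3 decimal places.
End-effector z-axis (col 2 of R) = (0.5000,-0.8660,-0.0000)
R[0][2] = 0.5000

0.500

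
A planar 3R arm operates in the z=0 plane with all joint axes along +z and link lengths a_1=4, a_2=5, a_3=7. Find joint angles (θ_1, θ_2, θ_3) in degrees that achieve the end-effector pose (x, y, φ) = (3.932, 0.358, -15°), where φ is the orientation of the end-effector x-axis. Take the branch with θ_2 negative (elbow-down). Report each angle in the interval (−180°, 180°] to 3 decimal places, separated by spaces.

-134.963 -135.004 -105.033

wrist centre = target − a_3·(cos φ, sin φ) = (-2.8295, 2.1697)
cos θ_2 = (12.7137−4²−5²)/(2·4·5) = -0.7072; θ_2 = -135.0041° (elbow-down)
β = atan2(2.1697,-2.8295) = 142.5179°; ψ = atan2(-3.5353,0.4642) = -82.5194°
θ_1 = β − ψ = 225.0373°
θ_3 = φ − θ_1 − θ_2 = -105.0332° (wrapped to (-180°,180°])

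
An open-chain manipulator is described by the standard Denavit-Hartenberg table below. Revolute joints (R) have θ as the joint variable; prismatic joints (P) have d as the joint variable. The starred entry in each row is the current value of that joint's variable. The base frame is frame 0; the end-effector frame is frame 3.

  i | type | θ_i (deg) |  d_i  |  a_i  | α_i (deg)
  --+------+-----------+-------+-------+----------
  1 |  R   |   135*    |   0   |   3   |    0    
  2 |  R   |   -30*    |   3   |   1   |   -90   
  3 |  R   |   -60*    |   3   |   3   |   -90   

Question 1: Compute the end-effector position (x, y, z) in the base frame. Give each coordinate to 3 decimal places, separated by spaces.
-5.666 3.760 5.598

after link 1: o_1 = (-2.1213, 2.1213, 0.0000)
after link 2: o_2 = (-2.3801, 3.0872, 3.0000)
after link 3: o_3 = (-5.6661, 3.7597, 5.5981)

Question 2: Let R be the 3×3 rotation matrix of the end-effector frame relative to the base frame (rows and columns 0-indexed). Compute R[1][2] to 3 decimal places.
0.837

End-effector z-axis (col 2 of R) = (-0.2241,0.8365,-0.5000)
R[1][2] = 0.8365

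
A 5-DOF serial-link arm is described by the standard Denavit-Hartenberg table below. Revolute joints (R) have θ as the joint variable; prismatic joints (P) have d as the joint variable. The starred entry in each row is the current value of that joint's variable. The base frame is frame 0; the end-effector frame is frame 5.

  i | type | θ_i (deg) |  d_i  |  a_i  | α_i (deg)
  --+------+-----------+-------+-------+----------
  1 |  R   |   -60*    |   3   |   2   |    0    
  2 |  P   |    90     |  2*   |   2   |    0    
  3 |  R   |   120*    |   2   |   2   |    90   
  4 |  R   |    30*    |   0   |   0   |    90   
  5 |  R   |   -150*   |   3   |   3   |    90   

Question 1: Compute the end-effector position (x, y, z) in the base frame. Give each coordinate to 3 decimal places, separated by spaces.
0.900 -1.406 3.103

after link 1: o_1 = (1.0000, -1.7321, 3.0000)
after link 2: o_2 = (2.7321, -0.7321, 5.0000)
after link 3: o_3 = (1.0000, 0.2679, 7.0000)
after link 4: o_4 = (1.0000, 0.2679, 7.0000)
after link 5: o_5 = (0.8995, -1.4061, 3.1029)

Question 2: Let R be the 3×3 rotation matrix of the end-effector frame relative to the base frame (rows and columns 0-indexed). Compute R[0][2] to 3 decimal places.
0.808

End-effector z-axis (col 2 of R) = (0.8080,0.5335,-0.2500)
R[0][2] = 0.8080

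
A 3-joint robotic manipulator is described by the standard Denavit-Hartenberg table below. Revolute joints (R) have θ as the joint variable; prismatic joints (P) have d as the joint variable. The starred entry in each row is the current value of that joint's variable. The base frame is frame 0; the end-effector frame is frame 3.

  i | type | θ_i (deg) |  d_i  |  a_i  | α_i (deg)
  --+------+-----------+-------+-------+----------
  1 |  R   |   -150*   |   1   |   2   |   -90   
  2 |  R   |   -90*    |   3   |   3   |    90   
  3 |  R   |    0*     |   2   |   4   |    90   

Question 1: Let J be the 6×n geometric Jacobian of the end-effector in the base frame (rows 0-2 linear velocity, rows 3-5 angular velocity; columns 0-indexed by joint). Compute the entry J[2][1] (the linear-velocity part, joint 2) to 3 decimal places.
axis z_1 = (0.5000,-0.8660,0.0000); lever o_n−o_1 = (3.2321,-1.5981,7.0000)
cross product → J_v[:, 1] = (-6.0622,-3.5000,2.0000)
J_ω[:, 1] = z_1
entry J[2][1] = 2.0000

2.000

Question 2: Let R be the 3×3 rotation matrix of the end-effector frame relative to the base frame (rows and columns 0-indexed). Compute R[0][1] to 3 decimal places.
0.866

End-effector y-axis (col 1 of R) = (0.8660,0.5000,0.0000)
R[0][1] = 0.8660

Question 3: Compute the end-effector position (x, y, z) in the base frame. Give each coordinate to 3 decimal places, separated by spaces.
after link 1: o_1 = (-1.7321, -1.0000, 1.0000)
after link 2: o_2 = (-0.2321, -3.5981, 4.0000)
after link 3: o_3 = (1.5000, -2.5981, 8.0000)

1.500 -2.598 8.000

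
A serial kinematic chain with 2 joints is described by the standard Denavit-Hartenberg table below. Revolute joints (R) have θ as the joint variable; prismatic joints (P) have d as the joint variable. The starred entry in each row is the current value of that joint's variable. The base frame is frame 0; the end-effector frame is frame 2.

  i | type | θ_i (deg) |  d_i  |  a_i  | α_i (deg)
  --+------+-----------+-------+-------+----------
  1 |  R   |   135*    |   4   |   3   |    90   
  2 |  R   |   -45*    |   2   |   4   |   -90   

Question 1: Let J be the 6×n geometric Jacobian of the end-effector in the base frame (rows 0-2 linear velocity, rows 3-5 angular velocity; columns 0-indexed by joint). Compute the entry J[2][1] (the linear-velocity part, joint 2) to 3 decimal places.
2.828

axis z_1 = (0.7071,0.7071,0.0000); lever o_n−o_1 = (-0.5858,3.4142,-2.8284)
cross product → J_v[:, 1] = (-2.0000,2.0000,2.8284)
J_ω[:, 1] = z_1
entry J[2][1] = 2.8284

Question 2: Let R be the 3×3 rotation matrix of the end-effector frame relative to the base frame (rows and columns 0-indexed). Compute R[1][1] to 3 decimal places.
End-effector y-axis (col 1 of R) = (-0.7071,-0.7071,-0.0000)
R[1][1] = -0.7071

-0.707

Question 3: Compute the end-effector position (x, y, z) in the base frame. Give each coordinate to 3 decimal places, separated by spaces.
-2.707 5.536 1.172

after link 1: o_1 = (-2.1213, 2.1213, 4.0000)
after link 2: o_2 = (-2.7071, 5.5355, 1.1716)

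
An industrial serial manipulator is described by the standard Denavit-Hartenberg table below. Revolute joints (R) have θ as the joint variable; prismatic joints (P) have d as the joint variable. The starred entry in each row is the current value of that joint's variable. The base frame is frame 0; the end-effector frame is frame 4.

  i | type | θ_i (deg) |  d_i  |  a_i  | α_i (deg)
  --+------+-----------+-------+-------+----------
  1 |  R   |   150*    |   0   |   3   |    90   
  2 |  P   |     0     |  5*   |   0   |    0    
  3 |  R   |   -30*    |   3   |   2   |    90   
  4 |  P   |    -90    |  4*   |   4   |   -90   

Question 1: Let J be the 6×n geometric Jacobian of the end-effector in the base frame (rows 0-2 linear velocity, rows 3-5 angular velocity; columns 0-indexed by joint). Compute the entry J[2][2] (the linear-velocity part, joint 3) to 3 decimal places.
axis z_2 = (0.5000,0.8660,0.0000); lever o_n−o_2 = (-0.2679,-1.0000,-4.4641)
cross product → J_v[:, 2] = (-3.8660,2.2321,-0.2679)
J_ω[:, 2] = z_2
entry J[2][2] = -0.2679

-0.268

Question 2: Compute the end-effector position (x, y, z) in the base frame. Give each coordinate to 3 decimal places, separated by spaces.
-0.366 4.830 -4.464

after link 1: o_1 = (-2.5981, 1.5000, 0.0000)
after link 2: o_2 = (-0.0981, 5.8301, 0.0000)
after link 3: o_3 = (-0.0981, 9.2942, -1.0000)
after link 4: o_4 = (-0.3660, 4.8301, -4.4641)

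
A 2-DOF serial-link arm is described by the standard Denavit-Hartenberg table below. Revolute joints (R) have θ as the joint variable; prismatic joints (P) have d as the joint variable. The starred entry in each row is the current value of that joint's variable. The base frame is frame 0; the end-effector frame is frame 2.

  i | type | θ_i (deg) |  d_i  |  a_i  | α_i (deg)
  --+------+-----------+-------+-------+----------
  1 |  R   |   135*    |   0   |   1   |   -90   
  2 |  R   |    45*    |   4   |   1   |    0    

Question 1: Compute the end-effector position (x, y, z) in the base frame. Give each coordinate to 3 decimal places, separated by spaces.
-4.036 -1.621 -0.707

after link 1: o_1 = (-0.7071, 0.7071, 0.0000)
after link 2: o_2 = (-4.0355, -1.6213, -0.7071)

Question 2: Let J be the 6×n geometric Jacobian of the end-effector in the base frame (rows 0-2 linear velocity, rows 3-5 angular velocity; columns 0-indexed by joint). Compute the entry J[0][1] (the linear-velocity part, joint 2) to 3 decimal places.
axis z_1 = (-0.7071,-0.7071,0.0000); lever o_n−o_1 = (-3.3284,-2.3284,-0.7071)
cross product → J_v[:, 1] = (0.5000,-0.5000,-0.7071)
J_ω[:, 1] = z_1
entry J[0][1] = 0.5000

0.500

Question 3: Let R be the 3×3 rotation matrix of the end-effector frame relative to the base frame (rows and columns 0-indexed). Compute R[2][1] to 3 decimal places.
End-effector y-axis (col 1 of R) = (0.5000,-0.5000,-0.7071)
R[2][1] = -0.7071

-0.707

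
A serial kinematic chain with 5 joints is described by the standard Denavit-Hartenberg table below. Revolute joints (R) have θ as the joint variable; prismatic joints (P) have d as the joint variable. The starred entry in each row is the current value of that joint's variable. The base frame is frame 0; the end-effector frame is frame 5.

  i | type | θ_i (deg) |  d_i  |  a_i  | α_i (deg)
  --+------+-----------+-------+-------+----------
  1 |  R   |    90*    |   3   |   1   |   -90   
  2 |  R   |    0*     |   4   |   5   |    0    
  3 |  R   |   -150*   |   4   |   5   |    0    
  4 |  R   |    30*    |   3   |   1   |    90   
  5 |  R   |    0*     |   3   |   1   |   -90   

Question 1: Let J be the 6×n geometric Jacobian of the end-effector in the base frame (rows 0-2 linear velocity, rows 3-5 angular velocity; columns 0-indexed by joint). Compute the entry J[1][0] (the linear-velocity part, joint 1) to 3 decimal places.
axis z_0 = ẑ; lever o_n−o_0 = (-11.0000,-1.9282,5.7321)
cross product → J_v[:, 0] = (1.9282,-11.0000,0.0000)
J_ω[:, 0] = z_0
entry J[1][0] = -11.0000

-11.000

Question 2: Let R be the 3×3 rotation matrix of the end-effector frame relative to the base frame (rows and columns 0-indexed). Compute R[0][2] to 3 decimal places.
-1.000

End-effector z-axis (col 2 of R) = (-1.0000,0.0000,0.0000)
R[0][2] = -1.0000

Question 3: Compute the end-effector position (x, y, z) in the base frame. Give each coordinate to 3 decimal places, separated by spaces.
-11.000 -1.928 5.732

after link 1: o_1 = (0.0000, 1.0000, 3.0000)
after link 2: o_2 = (-4.0000, 6.0000, 3.0000)
after link 3: o_3 = (-8.0000, 1.6699, 5.5000)
after link 4: o_4 = (-11.0000, 1.1699, 6.3660)
after link 5: o_5 = (-11.0000, -1.9282, 5.7321)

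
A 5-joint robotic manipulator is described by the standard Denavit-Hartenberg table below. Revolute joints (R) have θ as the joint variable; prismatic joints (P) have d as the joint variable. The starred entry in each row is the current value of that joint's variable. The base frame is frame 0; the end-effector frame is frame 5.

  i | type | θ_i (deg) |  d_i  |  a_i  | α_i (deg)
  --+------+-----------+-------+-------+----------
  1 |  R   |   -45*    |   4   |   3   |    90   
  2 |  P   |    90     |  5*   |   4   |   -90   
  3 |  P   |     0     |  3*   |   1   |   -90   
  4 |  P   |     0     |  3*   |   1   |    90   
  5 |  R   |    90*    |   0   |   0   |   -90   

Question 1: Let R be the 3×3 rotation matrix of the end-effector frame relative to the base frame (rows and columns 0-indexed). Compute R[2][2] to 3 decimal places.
End-effector z-axis (col 2 of R) = (-0.0000,0.0000,-1.0000)
R[2][2] = -1.0000

-1.000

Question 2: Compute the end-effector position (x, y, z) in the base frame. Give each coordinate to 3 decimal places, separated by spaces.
after link 1: o_1 = (2.1213, -2.1213, 4.0000)
after link 2: o_2 = (-1.4142, -5.6569, 8.0000)
after link 3: o_3 = (-3.5355, -3.5355, 9.0000)
after link 4: o_4 = (-1.4142, -1.4142, 10.0000)
after link 5: o_5 = (-1.4142, -1.4142, 10.0000)

-1.414 -1.414 10.000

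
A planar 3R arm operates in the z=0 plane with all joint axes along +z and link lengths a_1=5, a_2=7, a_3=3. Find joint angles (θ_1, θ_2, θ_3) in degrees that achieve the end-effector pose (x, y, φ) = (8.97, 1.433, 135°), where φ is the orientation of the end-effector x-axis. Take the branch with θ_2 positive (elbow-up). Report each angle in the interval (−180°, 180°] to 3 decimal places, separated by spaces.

-30.005 45.007 119.997

wrist centre = target − a_3·(cos φ, sin φ) = (11.0913, -0.6883)
cos θ_2 = (123.4912−5²−7²)/(2·5·7) = 0.7070; θ_2 = 45.0073° (elbow-up)
β = atan2(-0.6883,11.0913) = -3.5512°; ψ = atan2(4.9504,9.9491) = 26.4535°
θ_1 = β − ψ = -30.0047°
θ_3 = φ − θ_1 − θ_2 = 119.9974° (wrapped to (-180°,180°])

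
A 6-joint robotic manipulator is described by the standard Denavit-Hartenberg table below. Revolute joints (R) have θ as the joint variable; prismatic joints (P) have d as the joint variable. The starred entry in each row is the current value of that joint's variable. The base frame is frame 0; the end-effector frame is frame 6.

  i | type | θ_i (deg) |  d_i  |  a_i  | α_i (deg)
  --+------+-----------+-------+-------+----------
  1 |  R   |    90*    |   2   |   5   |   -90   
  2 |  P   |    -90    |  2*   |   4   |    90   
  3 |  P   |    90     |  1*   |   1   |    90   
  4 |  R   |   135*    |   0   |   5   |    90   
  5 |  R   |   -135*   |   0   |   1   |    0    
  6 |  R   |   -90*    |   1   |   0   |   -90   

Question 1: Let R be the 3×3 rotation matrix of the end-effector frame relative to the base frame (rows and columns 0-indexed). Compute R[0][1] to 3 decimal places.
0.707

End-effector y-axis (col 1 of R) = (0.7071,0.7071,-0.0000)
R[0][1] = 0.7071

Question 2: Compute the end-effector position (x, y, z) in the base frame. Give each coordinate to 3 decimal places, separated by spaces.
after link 1: o_1 = (0.0000, 5.0000, 2.0000)
after link 2: o_2 = (-2.0000, 5.0000, 6.0000)
after link 3: o_3 = (-3.0000, 4.0000, 6.0000)
after link 4: o_4 = (0.5355, 0.4645, 6.0000)
after link 5: o_5 = (0.0355, 0.9645, 5.2929)
after link 6: o_6 = (-0.6716, 0.2574, 5.2929)

-0.672 0.257 5.293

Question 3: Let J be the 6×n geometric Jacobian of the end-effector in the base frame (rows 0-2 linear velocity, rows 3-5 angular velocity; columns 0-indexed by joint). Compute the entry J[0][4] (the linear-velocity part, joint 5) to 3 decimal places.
0.500

axis z_4 = (-0.7071,-0.7071,0.0000); lever o_n−o_4 = (-1.2071,-0.2071,-0.7071)
cross product → J_v[:, 4] = (0.5000,-0.5000,-0.7071)
J_ω[:, 4] = z_4
entry J[0][4] = 0.5000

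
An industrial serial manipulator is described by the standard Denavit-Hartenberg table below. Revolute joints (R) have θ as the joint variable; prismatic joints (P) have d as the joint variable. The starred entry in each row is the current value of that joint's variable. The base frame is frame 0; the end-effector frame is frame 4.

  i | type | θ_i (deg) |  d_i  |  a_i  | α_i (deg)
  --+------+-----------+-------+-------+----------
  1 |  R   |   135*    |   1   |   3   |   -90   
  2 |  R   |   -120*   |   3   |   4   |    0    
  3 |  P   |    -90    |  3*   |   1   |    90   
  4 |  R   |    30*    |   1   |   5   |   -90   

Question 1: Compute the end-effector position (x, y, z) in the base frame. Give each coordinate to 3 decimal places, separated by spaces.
after link 1: o_1 = (-2.1213, 2.1213, 1.0000)
after link 2: o_2 = (-2.8284, -1.4142, 4.4641)
after link 3: o_3 = (-4.3374, -4.1479, 3.9641)
after link 4: o_4 = (-3.8070, -8.2138, 0.9330)

-3.807 -8.214 0.933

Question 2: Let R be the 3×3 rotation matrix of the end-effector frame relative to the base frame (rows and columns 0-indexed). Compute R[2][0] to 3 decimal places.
End-effector x-axis (col 0 of R) = (0.1768,-0.8839,-0.4330)
R[2][0] = -0.4330

-0.433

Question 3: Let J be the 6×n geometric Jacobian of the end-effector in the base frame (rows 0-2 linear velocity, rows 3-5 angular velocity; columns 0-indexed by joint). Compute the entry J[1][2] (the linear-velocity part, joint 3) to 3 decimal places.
prismatic axis z_2 = (-0.7071,-0.7071,0.0000)
J_v[:, 2] = z_2; J_ω[:, 2] = (0,0,0)
entry J[1][2] = -0.7071

-0.707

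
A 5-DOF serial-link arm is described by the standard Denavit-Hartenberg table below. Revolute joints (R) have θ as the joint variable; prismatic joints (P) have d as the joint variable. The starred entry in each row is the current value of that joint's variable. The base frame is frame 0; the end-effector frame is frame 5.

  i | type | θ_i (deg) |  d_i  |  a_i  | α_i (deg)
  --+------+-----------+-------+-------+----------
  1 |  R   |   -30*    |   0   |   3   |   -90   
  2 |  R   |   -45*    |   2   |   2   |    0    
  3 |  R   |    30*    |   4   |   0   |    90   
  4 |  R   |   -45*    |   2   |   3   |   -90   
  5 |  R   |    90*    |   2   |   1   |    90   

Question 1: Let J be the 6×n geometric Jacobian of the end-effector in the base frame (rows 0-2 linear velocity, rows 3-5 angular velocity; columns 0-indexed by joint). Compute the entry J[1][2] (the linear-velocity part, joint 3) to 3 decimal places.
axis z_2 = (0.5000,0.8660,0.0000); lever o_n−o_2 = (4.3798,1.2736,1.8810)
cross product → J_v[:, 2] = (1.6290,-0.9405,-3.1562)
J_ω[:, 2] = z_2
entry J[1][2] = -0.9405

-0.940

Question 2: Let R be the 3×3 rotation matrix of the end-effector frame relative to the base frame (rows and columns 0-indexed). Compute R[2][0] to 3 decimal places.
End-effector x-axis (col 0 of R) = (0.2241,-0.1294,-0.9659)
R[2][0] = -0.9659

-0.966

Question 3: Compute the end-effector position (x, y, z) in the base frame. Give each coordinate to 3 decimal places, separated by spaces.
after link 1: o_1 = (2.5981, -1.5000, 0.0000)
after link 2: o_2 = (4.8228, -0.4751, 1.4142)
after link 3: o_3 = (6.8228, 2.9890, 1.4142)
after link 4: o_4 = (7.0884, 0.3862, 3.8951)
after link 5: o_5 = (9.2027, 0.7986, 3.2952)

9.203 0.799 3.295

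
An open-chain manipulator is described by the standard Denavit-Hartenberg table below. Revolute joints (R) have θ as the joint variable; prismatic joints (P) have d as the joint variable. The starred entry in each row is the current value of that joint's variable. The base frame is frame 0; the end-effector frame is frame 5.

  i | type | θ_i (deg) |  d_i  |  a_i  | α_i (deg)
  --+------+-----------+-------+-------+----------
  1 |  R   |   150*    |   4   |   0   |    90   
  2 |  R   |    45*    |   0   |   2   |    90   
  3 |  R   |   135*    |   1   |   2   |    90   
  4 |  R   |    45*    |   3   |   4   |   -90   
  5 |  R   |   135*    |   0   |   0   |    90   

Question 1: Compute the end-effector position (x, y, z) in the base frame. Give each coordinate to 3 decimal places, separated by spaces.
-0.010 6.397 1.793

after link 1: o_1 = (0.0000, 0.0000, 4.0000)
after link 2: o_2 = (-1.2247, 0.7071, 5.4142)
after link 3: o_3 = (-0.2640, 1.7854, 3.7071)
after link 4: o_4 = (-0.0097, 6.3975, 1.7929)
after link 5: o_5 = (-0.0097, 6.3975, 1.7929)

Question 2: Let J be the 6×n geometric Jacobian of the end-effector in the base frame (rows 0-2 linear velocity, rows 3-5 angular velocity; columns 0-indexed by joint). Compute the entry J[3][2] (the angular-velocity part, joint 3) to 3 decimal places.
-0.612

axis z_2 = (-0.6124,0.3536,-0.7071); lever o_n−o_2 = (1.2151,5.6904,-3.6213)
cross product → J_v[:, 2] = (2.7434,-3.0768,-3.9142)
J_ω[:, 2] = z_2
entry J[3][2] = -0.6124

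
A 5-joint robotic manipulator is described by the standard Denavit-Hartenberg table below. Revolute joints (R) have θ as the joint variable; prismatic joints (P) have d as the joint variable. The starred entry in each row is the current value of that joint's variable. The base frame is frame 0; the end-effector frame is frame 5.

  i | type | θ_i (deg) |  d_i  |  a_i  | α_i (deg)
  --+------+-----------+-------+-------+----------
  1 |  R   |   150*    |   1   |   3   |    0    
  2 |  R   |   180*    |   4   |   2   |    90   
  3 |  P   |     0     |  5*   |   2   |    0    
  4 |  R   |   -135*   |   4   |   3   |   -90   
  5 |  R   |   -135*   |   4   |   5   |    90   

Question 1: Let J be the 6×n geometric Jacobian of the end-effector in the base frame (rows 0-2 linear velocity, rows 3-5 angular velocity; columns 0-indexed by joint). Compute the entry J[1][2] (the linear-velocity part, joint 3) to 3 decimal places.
-0.866

prismatic axis z_2 = (-0.5000,-0.8660,0.0000)
J_v[:, 2] = z_2; J_ω[:, 2] = (0,0,0)
entry J[1][2] = -0.8660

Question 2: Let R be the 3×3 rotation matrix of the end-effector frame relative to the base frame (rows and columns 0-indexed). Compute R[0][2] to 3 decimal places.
0.787

End-effector z-axis (col 2 of R) = (0.7866,0.3624,0.5000)
R[0][2] = 0.7866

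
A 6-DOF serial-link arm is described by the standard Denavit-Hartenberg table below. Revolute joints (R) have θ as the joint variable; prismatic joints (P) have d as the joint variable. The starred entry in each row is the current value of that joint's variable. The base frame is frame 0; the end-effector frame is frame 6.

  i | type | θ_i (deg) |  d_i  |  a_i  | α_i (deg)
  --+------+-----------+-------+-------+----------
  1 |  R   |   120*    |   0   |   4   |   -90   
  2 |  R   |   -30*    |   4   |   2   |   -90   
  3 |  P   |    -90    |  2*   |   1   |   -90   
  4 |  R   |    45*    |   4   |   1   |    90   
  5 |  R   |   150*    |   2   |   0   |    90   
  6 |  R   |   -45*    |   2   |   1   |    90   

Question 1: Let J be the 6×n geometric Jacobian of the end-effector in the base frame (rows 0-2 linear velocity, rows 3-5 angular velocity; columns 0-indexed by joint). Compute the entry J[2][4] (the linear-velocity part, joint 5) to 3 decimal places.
axis z_4 = (-0.7891,-0.0474,-0.6124); lever o_n−o_4 = (-2.0922,1.2472,0.4884)
cross product → J_v[:, 4] = (0.7406,1.6667,-1.0834)
J_ω[:, 4] = z_4
entry J[2][4] = -1.0834

-1.083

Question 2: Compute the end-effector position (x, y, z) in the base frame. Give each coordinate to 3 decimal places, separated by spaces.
after link 1: o_1 = (-2.0000, 3.4641, 0.0000)
after link 2: o_2 = (-6.3301, 2.9641, 1.0000)
after link 3: o_3 = (-7.6962, 3.3301, -0.7321)
after link 4: o_4 = (-9.8638, 5.6704, 1.8803)
after link 5: o_5 = (-11.4421, 5.5757, 0.6556)
after link 6: o_6 = (-11.9560, 6.9176, 2.3688)

-11.956 6.918 2.369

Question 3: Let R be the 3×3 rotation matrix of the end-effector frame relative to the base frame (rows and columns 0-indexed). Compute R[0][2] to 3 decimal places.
0.444

End-effector z-axis (col 2 of R) = (0.4444,-0.6357,0.6312)
R[0][2] = 0.4444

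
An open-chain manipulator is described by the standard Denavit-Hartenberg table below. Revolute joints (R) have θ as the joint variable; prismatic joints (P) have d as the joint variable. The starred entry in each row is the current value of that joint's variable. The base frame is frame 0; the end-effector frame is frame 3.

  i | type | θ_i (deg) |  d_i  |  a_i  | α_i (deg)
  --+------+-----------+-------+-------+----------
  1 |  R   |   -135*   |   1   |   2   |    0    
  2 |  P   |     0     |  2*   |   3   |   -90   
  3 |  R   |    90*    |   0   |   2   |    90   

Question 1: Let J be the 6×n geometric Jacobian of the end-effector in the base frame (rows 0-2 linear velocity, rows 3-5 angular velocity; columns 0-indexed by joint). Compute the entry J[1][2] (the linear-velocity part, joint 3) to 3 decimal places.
1.414

axis z_2 = (0.7071,-0.7071,0.0000); lever o_n−o_2 = (0.0000,0.0000,-2.0000)
cross product → J_v[:, 2] = (1.4142,1.4142,0.0000)
J_ω[:, 2] = z_2
entry J[1][2] = 1.4142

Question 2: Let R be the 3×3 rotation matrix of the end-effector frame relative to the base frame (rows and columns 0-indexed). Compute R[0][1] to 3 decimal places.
0.707

End-effector y-axis (col 1 of R) = (0.7071,-0.7071,0.0000)
R[0][1] = 0.7071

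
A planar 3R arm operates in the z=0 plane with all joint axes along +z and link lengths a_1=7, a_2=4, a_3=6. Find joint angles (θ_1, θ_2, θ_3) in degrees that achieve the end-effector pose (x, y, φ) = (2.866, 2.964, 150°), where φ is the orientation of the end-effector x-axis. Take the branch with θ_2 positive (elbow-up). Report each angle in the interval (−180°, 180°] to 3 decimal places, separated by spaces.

wrist centre = target − a_3·(cos φ, sin φ) = (8.0622, -0.0360)
cos θ_2 = (64.9996−7²−4²)/(2·7·4) = -0.0000; θ_2 = 90.0004° (elbow-up)
β = atan2(-0.0360,8.0622) = -0.2558°; ψ = atan2(4.0000,7.0000) = 29.7450°
θ_1 = β − ψ = -30.0008°
θ_3 = φ − θ_1 − θ_2 = 90.0004° (wrapped to (-180°,180°])

-30.001 90.000 90.000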